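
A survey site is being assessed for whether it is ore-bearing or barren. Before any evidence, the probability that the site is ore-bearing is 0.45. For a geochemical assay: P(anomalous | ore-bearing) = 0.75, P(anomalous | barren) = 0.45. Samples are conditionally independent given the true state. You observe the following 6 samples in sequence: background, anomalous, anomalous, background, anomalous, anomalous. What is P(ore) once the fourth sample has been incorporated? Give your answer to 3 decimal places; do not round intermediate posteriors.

0.320

After 'background': P(ore) = 0.25·0.4500 / (0.25·0.4500 + 0.55·0.5500) ≈ 0.2711
After 'anomalous': P(ore) = 0.75·0.2711 / (0.75·0.2711 + 0.45·0.7289) ≈ 0.3827
After 'anomalous': P(ore) = 0.75·0.3827 / (0.75·0.3827 + 0.45·0.6173) ≈ 0.5081
After 'background': P(ore) = 0.25·0.5081 / (0.25·0.5081 + 0.55·0.4919) ≈ 0.3195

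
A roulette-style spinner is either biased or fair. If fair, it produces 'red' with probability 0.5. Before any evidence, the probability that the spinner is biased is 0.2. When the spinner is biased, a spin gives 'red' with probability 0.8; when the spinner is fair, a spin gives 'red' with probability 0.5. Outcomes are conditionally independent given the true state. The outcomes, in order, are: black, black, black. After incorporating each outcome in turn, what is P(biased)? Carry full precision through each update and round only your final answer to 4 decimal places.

0.0157

Each posterior becomes the prior for the next update.
After 'black': P(biased) = 0.2·0.2000 / (0.2·0.2000 + 0.5·0.8000) ≈ 0.0909
After 'black': P(biased) = 0.2·0.0909 / (0.2·0.0909 + 0.5·0.9091) ≈ 0.0385
After 'black': P(biased) = 0.2·0.0385 / (0.2·0.0385 + 0.5·0.9615) ≈ 0.0157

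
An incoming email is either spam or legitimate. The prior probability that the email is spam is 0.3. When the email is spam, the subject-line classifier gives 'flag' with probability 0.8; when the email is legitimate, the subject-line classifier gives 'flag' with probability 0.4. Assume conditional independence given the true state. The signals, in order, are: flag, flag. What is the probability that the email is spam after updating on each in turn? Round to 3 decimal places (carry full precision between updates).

0.632

After 'flag': P(spam) = 0.8·0.3000 / (0.8·0.3000 + 0.4·0.7000) ≈ 0.4615
After 'flag': P(spam) = 0.8·0.4615 / (0.8·0.4615 + 0.4·0.5385) ≈ 0.6316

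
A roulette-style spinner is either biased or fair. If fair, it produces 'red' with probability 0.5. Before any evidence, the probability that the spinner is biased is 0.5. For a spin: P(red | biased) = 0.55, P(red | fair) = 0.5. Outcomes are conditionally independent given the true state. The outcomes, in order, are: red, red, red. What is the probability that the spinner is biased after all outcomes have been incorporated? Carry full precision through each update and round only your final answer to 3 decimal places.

0.571

After 'red': P(biased) = 0.55·0.5000 / (0.55·0.5000 + 0.5·0.5000) ≈ 0.5238
After 'red': P(biased) = 0.55·0.5238 / (0.55·0.5238 + 0.5·0.4762) ≈ 0.5475
After 'red': P(biased) = 0.55·0.5475 / (0.55·0.5475 + 0.5·0.4525) ≈ 0.5710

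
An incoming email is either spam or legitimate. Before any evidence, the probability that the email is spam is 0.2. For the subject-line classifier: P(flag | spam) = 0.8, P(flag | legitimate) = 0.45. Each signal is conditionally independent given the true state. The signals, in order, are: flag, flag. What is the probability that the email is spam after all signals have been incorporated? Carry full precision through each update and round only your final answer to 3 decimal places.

After 'flag': P(spam) = 0.8·0.2000 / (0.8·0.2000 + 0.45·0.8000) ≈ 0.3077
After 'flag': P(spam) = 0.8·0.3077 / (0.8·0.3077 + 0.45·0.6923) ≈ 0.4414

0.441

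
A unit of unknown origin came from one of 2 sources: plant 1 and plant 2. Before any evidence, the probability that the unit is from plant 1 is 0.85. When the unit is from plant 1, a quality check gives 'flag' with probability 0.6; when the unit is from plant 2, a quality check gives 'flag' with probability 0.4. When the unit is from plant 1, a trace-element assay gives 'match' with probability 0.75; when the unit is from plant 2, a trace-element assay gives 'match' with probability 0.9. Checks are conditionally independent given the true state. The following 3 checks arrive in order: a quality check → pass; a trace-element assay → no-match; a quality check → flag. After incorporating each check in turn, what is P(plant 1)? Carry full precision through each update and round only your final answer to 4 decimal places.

After a quality check='pass': P(plant 1) = 0.4·0.8500 / (0.4·0.8500 + 0.6·0.1500) ≈ 0.7907
After a trace-element assay='no-match': P(plant 1) = 0.25·0.7907 / (0.25·0.7907 + 0.1·0.2093) ≈ 0.9043
After a quality check='flag': P(plant 1) = 0.6·0.9043 / (0.6·0.9043 + 0.4·0.0957) ≈ 0.9341

0.9341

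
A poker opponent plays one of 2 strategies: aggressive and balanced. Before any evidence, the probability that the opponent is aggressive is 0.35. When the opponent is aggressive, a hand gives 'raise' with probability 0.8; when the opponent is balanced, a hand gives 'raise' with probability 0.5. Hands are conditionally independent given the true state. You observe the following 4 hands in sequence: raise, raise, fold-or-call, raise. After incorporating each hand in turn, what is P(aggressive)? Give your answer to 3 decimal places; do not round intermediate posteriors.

0.469

After 'raise': P(aggressive) = 0.8·0.3500 / (0.8·0.3500 + 0.5·0.6500) ≈ 0.4628
After 'raise': P(aggressive) = 0.8·0.4628 / (0.8·0.4628 + 0.5·0.5372) ≈ 0.5796
After 'fold-or-call': P(aggressive) = 0.2·0.5796 / (0.2·0.5796 + 0.5·0.4204) ≈ 0.3554
After 'raise': P(aggressive) = 0.8·0.3554 / (0.8·0.3554 + 0.5·0.6446) ≈ 0.4687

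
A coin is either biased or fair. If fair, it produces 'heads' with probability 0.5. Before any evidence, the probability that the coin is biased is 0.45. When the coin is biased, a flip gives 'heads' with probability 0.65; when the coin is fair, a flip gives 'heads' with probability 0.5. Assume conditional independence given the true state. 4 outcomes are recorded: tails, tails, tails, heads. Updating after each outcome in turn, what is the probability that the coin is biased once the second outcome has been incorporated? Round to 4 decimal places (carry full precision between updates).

After 'tails': P(biased) = 0.35·0.4500 / (0.35·0.4500 + 0.5·0.5500) ≈ 0.3642
After 'tails': P(biased) = 0.35·0.3642 / (0.35·0.3642 + 0.5·0.6358) ≈ 0.2862

0.2862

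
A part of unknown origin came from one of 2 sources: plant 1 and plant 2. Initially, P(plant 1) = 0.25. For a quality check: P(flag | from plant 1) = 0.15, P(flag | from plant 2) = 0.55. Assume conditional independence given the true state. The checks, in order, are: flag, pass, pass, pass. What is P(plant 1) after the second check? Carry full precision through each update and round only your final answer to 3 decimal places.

0.147

After 'flag': P(plant 1) = 0.15·0.2500 / (0.15·0.2500 + 0.55·0.7500) ≈ 0.0833
After 'pass': P(plant 1) = 0.85·0.0833 / (0.85·0.0833 + 0.45·0.9167) ≈ 0.1466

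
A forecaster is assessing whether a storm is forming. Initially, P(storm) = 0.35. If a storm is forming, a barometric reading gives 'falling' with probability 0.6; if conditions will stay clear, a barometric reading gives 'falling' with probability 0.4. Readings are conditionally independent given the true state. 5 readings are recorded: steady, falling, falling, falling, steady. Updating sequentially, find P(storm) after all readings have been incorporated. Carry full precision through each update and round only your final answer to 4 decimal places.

After 'steady': P(storm) = 0.4·0.3500 / (0.4·0.3500 + 0.6·0.6500) ≈ 0.2642
After 'falling': P(storm) = 0.6·0.2642 / (0.6·0.2642 + 0.4·0.7358) ≈ 0.3500
After 'falling': P(storm) = 0.6·0.3500 / (0.6·0.3500 + 0.4·0.6500) ≈ 0.4468
After 'falling': P(storm) = 0.6·0.4468 / (0.6·0.4468 + 0.4·0.5532) ≈ 0.5478
After 'steady': P(storm) = 0.4·0.5478 / (0.4·0.5478 + 0.6·0.4522) ≈ 0.4468

0.4468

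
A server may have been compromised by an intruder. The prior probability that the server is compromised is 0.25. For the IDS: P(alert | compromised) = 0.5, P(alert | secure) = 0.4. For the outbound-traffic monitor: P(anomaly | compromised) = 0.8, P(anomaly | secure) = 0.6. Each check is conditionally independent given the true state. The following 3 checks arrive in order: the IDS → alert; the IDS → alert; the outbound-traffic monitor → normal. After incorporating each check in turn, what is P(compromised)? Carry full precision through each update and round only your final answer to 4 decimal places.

After the IDS='alert': P(compromised) = 0.5·0.2500 / (0.5·0.2500 + 0.4·0.7500) ≈ 0.2941
After the IDS='alert': P(compromised) = 0.5·0.2941 / (0.5·0.2941 + 0.4·0.7059) ≈ 0.3425
After the outbound-traffic monitor='normal': P(compromised) = 0.2·0.3425 / (0.2·0.3425 + 0.4·0.6575) ≈ 0.2066

0.2066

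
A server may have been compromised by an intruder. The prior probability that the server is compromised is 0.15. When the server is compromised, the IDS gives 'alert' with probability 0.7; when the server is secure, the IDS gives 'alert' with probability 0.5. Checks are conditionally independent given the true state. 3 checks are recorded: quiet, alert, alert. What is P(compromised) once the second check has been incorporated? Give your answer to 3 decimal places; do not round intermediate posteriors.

After 'quiet': P(compromised) = 0.3·0.1500 / (0.3·0.1500 + 0.5·0.8500) ≈ 0.0957
After 'alert': P(compromised) = 0.7·0.0957 / (0.7·0.0957 + 0.5·0.9043) ≈ 0.1291

0.129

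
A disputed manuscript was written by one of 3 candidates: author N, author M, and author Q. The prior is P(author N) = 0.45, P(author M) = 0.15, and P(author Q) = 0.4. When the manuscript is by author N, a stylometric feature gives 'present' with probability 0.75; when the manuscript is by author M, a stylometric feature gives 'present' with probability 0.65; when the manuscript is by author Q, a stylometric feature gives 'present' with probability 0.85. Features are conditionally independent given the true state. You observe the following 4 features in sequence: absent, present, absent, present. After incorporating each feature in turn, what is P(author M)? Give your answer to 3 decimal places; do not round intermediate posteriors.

Apply Bayes' rule sequentially, carrying P(author M) forward.
After 'absent': normaliser = 0.25·0.4500 + 0.35·0.1500 + 0.15·0.4000; P(author N) ≈ 0.5000, P(author M) ≈ 0.2333, P(author Q) ≈ 0.2667
After 'present': normaliser = 0.75·0.5000 + 0.65·0.2333 + 0.85·0.2667; P(author N) ≈ 0.4978, P(author M) ≈ 0.2013, P(author Q) ≈ 0.3009
After 'absent': normaliser = 0.25·0.4978 + 0.35·0.2013 + 0.15·0.3009; P(author N) ≈ 0.5184, P(author M) ≈ 0.2935, P(author Q) ≈ 0.1880
After 'present': normaliser = 0.75·0.5184 + 0.65·0.2935 + 0.85·0.1880; P(author N) ≈ 0.5258, P(author M) ≈ 0.2580, P(author Q) ≈ 0.2161

0.258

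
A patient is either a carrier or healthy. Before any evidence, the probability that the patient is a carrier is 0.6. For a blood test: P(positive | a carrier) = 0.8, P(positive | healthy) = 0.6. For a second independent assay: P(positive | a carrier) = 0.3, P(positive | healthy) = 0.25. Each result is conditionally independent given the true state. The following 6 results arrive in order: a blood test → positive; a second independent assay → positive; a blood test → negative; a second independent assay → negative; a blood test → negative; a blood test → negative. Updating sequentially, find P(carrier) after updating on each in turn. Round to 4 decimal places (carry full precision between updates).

Each posterior becomes the prior for the next update.
After a blood test='positive': P(carrier) = 0.8·0.6000 / (0.8·0.6000 + 0.6·0.4000) ≈ 0.6667
After a second independent assay='positive': P(carrier) = 0.3·0.6667 / (0.3·0.6667 + 0.25·0.3333) ≈ 0.7059
After a blood test='negative': P(carrier) = 0.2·0.7059 / (0.2·0.7059 + 0.4·0.2941) ≈ 0.5455
After a second independent assay='negative': P(carrier) = 0.7·0.5455 / (0.7·0.5455 + 0.75·0.4545) ≈ 0.5283
After a blood test='negative': P(carrier) = 0.2·0.5283 / (0.2·0.5283 + 0.4·0.4717) ≈ 0.3590
After a blood test='negative': P(carrier) = 0.2·0.3590 / (0.2·0.3590 + 0.4·0.6410) ≈ 0.2188

0.2188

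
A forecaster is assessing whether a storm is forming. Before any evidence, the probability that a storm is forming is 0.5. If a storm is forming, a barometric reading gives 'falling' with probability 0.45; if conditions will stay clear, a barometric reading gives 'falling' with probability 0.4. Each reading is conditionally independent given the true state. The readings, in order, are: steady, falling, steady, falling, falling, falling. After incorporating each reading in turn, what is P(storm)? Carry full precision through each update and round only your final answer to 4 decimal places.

0.5737

After 'steady': P(storm) = 0.55·0.5000 / (0.55·0.5000 + 0.6·0.5000) ≈ 0.4783
After 'falling': P(storm) = 0.45·0.4783 / (0.45·0.4783 + 0.4·0.5217) ≈ 0.5077
After 'steady': P(storm) = 0.55·0.5077 / (0.55·0.5077 + 0.6·0.4923) ≈ 0.4859
After 'falling': P(storm) = 0.45·0.4859 / (0.45·0.4859 + 0.4·0.5141) ≈ 0.5154
After 'falling': P(storm) = 0.45·0.5154 / (0.45·0.5154 + 0.4·0.4846) ≈ 0.5447
After 'falling': P(storm) = 0.45·0.5447 / (0.45·0.5447 + 0.4·0.4553) ≈ 0.5737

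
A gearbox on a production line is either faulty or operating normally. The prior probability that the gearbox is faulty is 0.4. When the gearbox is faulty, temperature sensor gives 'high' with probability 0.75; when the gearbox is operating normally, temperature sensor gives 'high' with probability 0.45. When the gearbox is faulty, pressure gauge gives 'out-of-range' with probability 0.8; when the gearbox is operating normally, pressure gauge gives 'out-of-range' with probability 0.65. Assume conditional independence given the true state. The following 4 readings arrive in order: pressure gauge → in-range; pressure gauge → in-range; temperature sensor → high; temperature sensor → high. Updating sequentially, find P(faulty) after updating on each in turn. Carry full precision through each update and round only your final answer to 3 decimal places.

Apply Bayes' rule sequentially, carrying P(faulty) forward.
After pressure gauge='in-range': P(faulty) = 0.2·0.4000 / (0.2·0.4000 + 0.35·0.6000) ≈ 0.2759
After pressure gauge='in-range': P(faulty) = 0.2·0.2759 / (0.2·0.2759 + 0.35·0.7241) ≈ 0.1788
After temperature sensor='high': P(faulty) = 0.75·0.1788 / (0.75·0.1788 + 0.45·0.8212) ≈ 0.2662
After temperature sensor='high': P(faulty) = 0.75·0.2662 / (0.75·0.2662 + 0.45·0.7338) ≈ 0.3768

0.377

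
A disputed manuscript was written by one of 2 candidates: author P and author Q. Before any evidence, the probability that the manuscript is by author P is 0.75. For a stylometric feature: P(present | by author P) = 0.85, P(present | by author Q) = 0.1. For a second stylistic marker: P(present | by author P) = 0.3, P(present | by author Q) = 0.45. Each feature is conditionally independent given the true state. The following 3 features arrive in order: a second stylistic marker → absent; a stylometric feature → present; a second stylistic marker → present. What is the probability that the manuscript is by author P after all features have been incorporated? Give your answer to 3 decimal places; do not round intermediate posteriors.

0.956

Each posterior becomes the prior for the next update.
After a second stylistic marker='absent': P(author P) = 0.7·0.7500 / (0.7·0.7500 + 0.55·0.2500) ≈ 0.7925
After a stylometric feature='present': P(author P) = 0.85·0.7925 / (0.85·0.7925 + 0.1·0.2075) ≈ 0.9701
After a second stylistic marker='present': P(author P) = 0.3·0.9701 / (0.3·0.9701 + 0.45·0.0299) ≈ 0.9558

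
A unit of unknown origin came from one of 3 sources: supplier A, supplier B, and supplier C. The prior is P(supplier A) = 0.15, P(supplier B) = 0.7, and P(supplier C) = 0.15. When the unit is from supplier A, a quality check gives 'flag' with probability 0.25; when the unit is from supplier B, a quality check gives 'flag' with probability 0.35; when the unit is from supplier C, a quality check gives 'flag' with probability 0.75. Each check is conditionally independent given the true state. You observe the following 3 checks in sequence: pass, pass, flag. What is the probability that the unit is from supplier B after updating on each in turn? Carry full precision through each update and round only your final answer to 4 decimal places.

0.7863

After 'pass': normaliser = 0.75·0.1500 + 0.65·0.7000 + 0.25·0.1500; P(supplier A) ≈ 0.1860, P(supplier B) ≈ 0.7521, P(supplier C) ≈ 0.0620
After 'pass': normaliser = 0.75·0.1860 + 0.65·0.7521 + 0.25·0.0620; P(supplier A) ≈ 0.2166, P(supplier B) ≈ 0.7593, P(supplier C) ≈ 0.0241
After 'flag': normaliser = 0.25·0.2166 + 0.35·0.7593 + 0.75·0.0241; P(supplier A) ≈ 0.1602, P(supplier B) ≈ 0.7863, P(supplier C) ≈ 0.0534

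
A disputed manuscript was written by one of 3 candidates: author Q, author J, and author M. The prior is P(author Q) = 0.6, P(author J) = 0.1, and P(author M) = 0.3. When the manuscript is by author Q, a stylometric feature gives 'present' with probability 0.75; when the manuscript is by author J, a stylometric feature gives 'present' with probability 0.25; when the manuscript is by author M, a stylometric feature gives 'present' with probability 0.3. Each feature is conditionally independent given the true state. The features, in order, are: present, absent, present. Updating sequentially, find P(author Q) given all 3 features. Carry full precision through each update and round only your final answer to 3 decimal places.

After 'present': normaliser = 0.75·0.6000 + 0.25·0.1000 + 0.3·0.3000; P(author Q) ≈ 0.7965, P(author J) ≈ 0.0442, P(author M) ≈ 0.1593
After 'absent': normaliser = 0.25·0.7965 + 0.75·0.0442 + 0.7·0.1593; P(author Q) ≈ 0.5792, P(author J) ≈ 0.0965, P(author M) ≈ 0.3243
After 'present': normaliser = 0.75·0.5792 + 0.25·0.0965 + 0.3·0.3243; P(author Q) ≈ 0.7815, P(author J) ≈ 0.0434, P(author M) ≈ 0.1751

0.782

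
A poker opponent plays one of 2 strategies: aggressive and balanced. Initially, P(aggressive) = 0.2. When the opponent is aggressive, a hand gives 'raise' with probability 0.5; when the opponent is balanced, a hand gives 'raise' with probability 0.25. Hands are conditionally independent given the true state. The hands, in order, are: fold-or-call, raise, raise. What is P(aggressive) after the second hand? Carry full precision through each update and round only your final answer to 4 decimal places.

After 'fold-or-call': P(aggressive) = 0.5·0.2000 / (0.5·0.2000 + 0.75·0.8000) ≈ 0.1429
After 'raise': P(aggressive) = 0.5·0.1429 / (0.5·0.1429 + 0.25·0.8571) ≈ 0.2500

0.2500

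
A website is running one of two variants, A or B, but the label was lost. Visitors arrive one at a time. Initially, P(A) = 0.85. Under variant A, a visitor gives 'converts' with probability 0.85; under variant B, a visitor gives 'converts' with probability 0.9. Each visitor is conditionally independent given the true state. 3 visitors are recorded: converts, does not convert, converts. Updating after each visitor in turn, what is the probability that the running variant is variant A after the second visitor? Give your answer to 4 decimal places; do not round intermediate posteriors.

0.8892

After 'converts': P(A) = 0.85·0.8500 / (0.85·0.8500 + 0.9·0.1500) ≈ 0.8426
After 'does not convert': P(A) = 0.15·0.8426 / (0.15·0.8426 + 0.1·0.1574) ≈ 0.8892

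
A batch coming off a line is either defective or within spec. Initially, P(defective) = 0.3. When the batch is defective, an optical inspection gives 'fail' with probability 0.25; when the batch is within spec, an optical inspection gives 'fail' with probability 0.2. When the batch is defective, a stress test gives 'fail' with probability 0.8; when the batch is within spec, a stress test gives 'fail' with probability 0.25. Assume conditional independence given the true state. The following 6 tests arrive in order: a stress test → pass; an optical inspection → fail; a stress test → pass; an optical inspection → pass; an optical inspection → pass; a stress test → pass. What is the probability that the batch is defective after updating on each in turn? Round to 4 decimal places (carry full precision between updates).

After a stress test='pass': P(defective) = 0.2·0.3000 / (0.2·0.3000 + 0.75·0.7000) ≈ 0.1026
After an optical inspection='fail': P(defective) = 0.25·0.1026 / (0.25·0.1026 + 0.2·0.8974) ≈ 0.1250
After a stress test='pass': P(defective) = 0.2·0.1250 / (0.2·0.1250 + 0.75·0.8750) ≈ 0.0367
After an optical inspection='pass': P(defective) = 0.75·0.0367 / (0.75·0.0367 + 0.8·0.9633) ≈ 0.0345
After an optical inspection='pass': P(defective) = 0.75·0.0345 / (0.75·0.0345 + 0.8·0.9655) ≈ 0.0324
After a stress test='pass': P(defective) = 0.2·0.0324 / (0.2·0.0324 + 0.75·0.9676) ≈ 0.0088

0.0088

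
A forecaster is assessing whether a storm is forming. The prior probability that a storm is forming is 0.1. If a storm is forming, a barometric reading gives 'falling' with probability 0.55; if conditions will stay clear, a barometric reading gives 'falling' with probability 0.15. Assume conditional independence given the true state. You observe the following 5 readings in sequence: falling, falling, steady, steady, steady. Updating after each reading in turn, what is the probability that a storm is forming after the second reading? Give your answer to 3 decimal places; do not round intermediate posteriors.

After 'falling': P(storm) = 0.55·0.1000 / (0.55·0.1000 + 0.15·0.9000) ≈ 0.2895
After 'falling': P(storm) = 0.55·0.2895 / (0.55·0.2895 + 0.15·0.7105) ≈ 0.5990

0.599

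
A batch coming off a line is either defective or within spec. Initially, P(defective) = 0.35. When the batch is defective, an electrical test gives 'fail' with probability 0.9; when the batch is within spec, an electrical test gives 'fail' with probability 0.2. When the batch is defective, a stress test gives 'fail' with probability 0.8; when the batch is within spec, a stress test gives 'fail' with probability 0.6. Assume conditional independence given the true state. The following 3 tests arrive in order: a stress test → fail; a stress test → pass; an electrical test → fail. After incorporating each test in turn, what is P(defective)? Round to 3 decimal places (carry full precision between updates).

0.618

After a stress test='fail': P(defective) = 0.8·0.3500 / (0.8·0.3500 + 0.6·0.6500) ≈ 0.4179
After a stress test='pass': P(defective) = 0.2·0.4179 / (0.2·0.4179 + 0.4·0.5821) ≈ 0.2642
After an electrical test='fail': P(defective) = 0.9·0.2642 / (0.9·0.2642 + 0.2·0.7358) ≈ 0.6176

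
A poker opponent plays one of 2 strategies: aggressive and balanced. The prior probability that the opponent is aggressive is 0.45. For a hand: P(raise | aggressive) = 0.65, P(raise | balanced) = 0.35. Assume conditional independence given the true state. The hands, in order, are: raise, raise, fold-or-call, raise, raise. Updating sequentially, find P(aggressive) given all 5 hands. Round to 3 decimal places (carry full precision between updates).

0.840

Apply Bayes' rule sequentially, carrying P(aggressive) forward.
After 'raise': P(aggressive) = 0.65·0.4500 / (0.65·0.4500 + 0.35·0.5500) ≈ 0.6031
After 'raise': P(aggressive) = 0.65·0.6031 / (0.65·0.6031 + 0.35·0.3969) ≈ 0.7383
After 'fold-or-call': P(aggressive) = 0.35·0.7383 / (0.35·0.7383 + 0.65·0.2617) ≈ 0.6031
After 'raise': P(aggressive) = 0.65·0.6031 / (0.65·0.6031 + 0.35·0.3969) ≈ 0.7383
After 'raise': P(aggressive) = 0.65·0.7383 / (0.65·0.7383 + 0.35·0.2617) ≈ 0.8398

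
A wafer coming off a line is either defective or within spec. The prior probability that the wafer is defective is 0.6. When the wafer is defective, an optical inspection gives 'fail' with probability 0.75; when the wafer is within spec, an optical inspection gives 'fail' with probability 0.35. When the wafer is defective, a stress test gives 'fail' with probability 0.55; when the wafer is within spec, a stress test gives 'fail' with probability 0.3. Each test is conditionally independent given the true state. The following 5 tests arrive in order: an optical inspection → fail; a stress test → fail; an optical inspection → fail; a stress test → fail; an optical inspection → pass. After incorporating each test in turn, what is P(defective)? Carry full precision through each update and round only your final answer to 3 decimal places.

Apply Bayes' rule sequentially, carrying P(defective) forward.
After an optical inspection='fail': P(defective) = 0.75·0.6000 / (0.75·0.6000 + 0.35·0.4000) ≈ 0.7627
After a stress test='fail': P(defective) = 0.55·0.7627 / (0.55·0.7627 + 0.3·0.2373) ≈ 0.8549
After an optical inspection='fail': P(defective) = 0.75·0.8549 / (0.75·0.8549 + 0.35·0.1451) ≈ 0.9266
After a stress test='fail': P(defective) = 0.55·0.9266 / (0.55·0.9266 + 0.3·0.0734) ≈ 0.9586
After an optical inspection='pass': P(defective) = 0.25·0.9586 / (0.25·0.9586 + 0.65·0.0414) ≈ 0.8990

0.899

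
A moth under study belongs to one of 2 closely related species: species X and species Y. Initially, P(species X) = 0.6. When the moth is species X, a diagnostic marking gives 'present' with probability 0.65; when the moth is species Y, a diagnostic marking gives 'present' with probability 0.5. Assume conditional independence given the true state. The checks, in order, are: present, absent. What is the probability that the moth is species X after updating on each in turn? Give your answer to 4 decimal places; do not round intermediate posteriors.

0.5772

After 'present': P(species X) = 0.65·0.6000 / (0.65·0.6000 + 0.5·0.4000) ≈ 0.6610
After 'absent': P(species X) = 0.35·0.6610 / (0.35·0.6610 + 0.5·0.3390) ≈ 0.5772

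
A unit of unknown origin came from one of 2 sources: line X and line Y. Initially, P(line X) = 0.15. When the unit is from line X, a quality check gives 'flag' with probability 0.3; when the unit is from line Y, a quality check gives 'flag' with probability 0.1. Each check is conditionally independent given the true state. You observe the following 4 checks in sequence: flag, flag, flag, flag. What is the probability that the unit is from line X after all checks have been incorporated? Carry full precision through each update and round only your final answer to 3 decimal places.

0.935

After 'flag': P(line X) = 0.3·0.1500 / (0.3·0.1500 + 0.1·0.8500) ≈ 0.3462
After 'flag': P(line X) = 0.3·0.3462 / (0.3·0.3462 + 0.1·0.6538) ≈ 0.6136
After 'flag': P(line X) = 0.3·0.6136 / (0.3·0.6136 + 0.1·0.3864) ≈ 0.8265
After 'flag': P(line X) = 0.3·0.8265 / (0.3·0.8265 + 0.1·0.1735) ≈ 0.9346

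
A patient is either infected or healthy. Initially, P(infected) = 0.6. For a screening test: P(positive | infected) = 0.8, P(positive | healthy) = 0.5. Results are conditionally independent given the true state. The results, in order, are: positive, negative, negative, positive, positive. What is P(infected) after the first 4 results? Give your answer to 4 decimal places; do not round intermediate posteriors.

0.3806

After 'positive': P(infected) = 0.8·0.6000 / (0.8·0.6000 + 0.5·0.4000) ≈ 0.7059
After 'negative': P(infected) = 0.2·0.7059 / (0.2·0.7059 + 0.5·0.2941) ≈ 0.4898
After 'negative': P(infected) = 0.2·0.4898 / (0.2·0.4898 + 0.5·0.5102) ≈ 0.2775
After 'positive': P(infected) = 0.8·0.2775 / (0.8·0.2775 + 0.5·0.7225) ≈ 0.3806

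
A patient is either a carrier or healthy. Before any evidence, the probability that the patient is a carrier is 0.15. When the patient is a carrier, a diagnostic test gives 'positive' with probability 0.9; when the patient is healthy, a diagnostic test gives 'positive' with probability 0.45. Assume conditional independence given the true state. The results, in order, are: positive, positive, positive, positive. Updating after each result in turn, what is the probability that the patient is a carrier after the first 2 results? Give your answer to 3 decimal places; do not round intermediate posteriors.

Each posterior becomes the prior for the next update.
After 'positive': P(carrier) = 0.9·0.1500 / (0.9·0.1500 + 0.45·0.8500) ≈ 0.2609
After 'positive': P(carrier) = 0.9·0.2609 / (0.9·0.2609 + 0.45·0.7391) ≈ 0.4138

0.414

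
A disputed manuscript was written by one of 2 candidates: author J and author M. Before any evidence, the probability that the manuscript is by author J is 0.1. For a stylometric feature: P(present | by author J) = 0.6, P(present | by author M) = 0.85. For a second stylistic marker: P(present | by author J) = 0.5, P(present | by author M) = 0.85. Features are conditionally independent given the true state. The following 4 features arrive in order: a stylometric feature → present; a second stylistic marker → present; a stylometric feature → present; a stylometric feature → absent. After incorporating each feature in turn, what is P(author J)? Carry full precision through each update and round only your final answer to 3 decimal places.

After a stylometric feature='present': P(author J) = 0.6·0.1000 / (0.6·0.1000 + 0.85·0.9000) ≈ 0.0727
After a second stylistic marker='present': P(author J) = 0.5·0.0727 / (0.5·0.0727 + 0.85·0.9273) ≈ 0.0441
After a stylometric feature='present': P(author J) = 0.6·0.0441 / (0.6·0.0441 + 0.85·0.9559) ≈ 0.0315
After a stylometric feature='absent': P(author J) = 0.4·0.0315 / (0.4·0.0315 + 0.15·0.9685) ≈ 0.0799

0.080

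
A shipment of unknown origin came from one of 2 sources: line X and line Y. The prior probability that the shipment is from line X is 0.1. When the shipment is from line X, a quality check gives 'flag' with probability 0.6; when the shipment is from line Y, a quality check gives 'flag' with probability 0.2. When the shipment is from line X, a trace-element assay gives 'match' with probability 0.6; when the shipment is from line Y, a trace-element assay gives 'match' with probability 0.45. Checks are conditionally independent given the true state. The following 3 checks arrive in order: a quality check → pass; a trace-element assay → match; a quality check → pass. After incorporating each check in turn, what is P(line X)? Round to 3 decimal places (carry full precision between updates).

0.036

Apply Bayes' rule sequentially, carrying P(line X) forward.
After a quality check='pass': P(line X) = 0.4·0.1000 / (0.4·0.1000 + 0.8·0.9000) ≈ 0.0526
After a trace-element assay='match': P(line X) = 0.6·0.0526 / (0.6·0.0526 + 0.45·0.9474) ≈ 0.0690
After a quality check='pass': P(line X) = 0.4·0.0690 / (0.4·0.0690 + 0.8·0.9310) ≈ 0.0357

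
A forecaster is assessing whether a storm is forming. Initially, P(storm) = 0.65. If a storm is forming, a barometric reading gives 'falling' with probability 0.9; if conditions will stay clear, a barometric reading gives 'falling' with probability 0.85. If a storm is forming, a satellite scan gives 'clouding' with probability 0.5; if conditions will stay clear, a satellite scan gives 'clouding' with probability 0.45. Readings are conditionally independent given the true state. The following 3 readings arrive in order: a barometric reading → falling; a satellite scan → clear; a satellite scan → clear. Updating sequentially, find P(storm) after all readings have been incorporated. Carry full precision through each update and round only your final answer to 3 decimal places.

After a barometric reading='falling': P(storm) = 0.9·0.6500 / (0.9·0.6500 + 0.85·0.3500) ≈ 0.6629
After a satellite scan='clear': P(storm) = 0.5·0.6629 / (0.5·0.6629 + 0.55·0.3371) ≈ 0.6413
After a satellite scan='clear': P(storm) = 0.5·0.6413 / (0.5·0.6413 + 0.55·0.3587) ≈ 0.6191

0.619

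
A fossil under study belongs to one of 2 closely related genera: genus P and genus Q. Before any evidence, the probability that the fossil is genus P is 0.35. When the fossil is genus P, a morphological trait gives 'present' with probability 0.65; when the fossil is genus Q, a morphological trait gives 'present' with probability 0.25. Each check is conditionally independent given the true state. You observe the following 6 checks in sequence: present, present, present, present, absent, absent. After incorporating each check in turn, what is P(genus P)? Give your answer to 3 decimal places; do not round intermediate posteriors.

0.843

Each posterior becomes the prior for the next update.
After 'present': P(genus P) = 0.65·0.3500 / (0.65·0.3500 + 0.25·0.6500) ≈ 0.5833
After 'present': P(genus P) = 0.65·0.5833 / (0.65·0.5833 + 0.25·0.4167) ≈ 0.7845
After 'present': P(genus P) = 0.65·0.7845 / (0.65·0.7845 + 0.25·0.2155) ≈ 0.9044
After 'present': P(genus P) = 0.65·0.9044 / (0.65·0.9044 + 0.25·0.0956) ≈ 0.9609
After 'absent': P(genus P) = 0.35·0.9609 / (0.35·0.9609 + 0.75·0.0391) ≈ 0.9199
After 'absent': P(genus P) = 0.35·0.9199 / (0.35·0.9199 + 0.75·0.0801) ≈ 0.8427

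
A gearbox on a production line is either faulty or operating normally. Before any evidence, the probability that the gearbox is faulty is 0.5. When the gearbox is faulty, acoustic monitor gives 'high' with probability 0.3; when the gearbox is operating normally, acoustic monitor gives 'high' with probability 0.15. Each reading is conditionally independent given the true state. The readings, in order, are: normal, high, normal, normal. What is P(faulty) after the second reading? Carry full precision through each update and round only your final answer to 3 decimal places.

After 'normal': P(faulty) = 0.7·0.5000 / (0.7·0.5000 + 0.85·0.5000) ≈ 0.4516
After 'high': P(faulty) = 0.3·0.4516 / (0.3·0.4516 + 0.15·0.5484) ≈ 0.6222

0.622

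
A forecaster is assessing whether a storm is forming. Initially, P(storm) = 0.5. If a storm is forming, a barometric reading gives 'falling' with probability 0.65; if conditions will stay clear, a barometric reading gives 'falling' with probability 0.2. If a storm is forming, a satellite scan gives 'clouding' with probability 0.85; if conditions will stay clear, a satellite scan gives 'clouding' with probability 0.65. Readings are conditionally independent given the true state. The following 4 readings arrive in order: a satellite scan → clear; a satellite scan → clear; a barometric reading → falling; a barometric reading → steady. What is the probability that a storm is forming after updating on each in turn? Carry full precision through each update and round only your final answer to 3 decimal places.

0.207

After a satellite scan='clear': P(storm) = 0.15·0.5000 / (0.15·0.5000 + 0.35·0.5000) ≈ 0.3000
After a satellite scan='clear': P(storm) = 0.15·0.3000 / (0.15·0.3000 + 0.35·0.7000) ≈ 0.1552
After a barometric reading='falling': P(storm) = 0.65·0.1552 / (0.65·0.1552 + 0.2·0.8448) ≈ 0.3738
After a barometric reading='steady': P(storm) = 0.35·0.3738 / (0.35·0.3738 + 0.8·0.6262) ≈ 0.2071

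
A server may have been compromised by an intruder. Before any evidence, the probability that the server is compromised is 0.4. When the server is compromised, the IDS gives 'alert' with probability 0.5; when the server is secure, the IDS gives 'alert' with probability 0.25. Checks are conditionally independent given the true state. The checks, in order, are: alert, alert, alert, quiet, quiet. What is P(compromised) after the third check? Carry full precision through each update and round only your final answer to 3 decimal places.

0.842

Each posterior becomes the prior for the next update.
After 'alert': P(compromised) = 0.5·0.4000 / (0.5·0.4000 + 0.25·0.6000) ≈ 0.5714
After 'alert': P(compromised) = 0.5·0.5714 / (0.5·0.5714 + 0.25·0.4286) ≈ 0.7273
After 'alert': P(compromised) = 0.5·0.7273 / (0.5·0.7273 + 0.25·0.2727) ≈ 0.8421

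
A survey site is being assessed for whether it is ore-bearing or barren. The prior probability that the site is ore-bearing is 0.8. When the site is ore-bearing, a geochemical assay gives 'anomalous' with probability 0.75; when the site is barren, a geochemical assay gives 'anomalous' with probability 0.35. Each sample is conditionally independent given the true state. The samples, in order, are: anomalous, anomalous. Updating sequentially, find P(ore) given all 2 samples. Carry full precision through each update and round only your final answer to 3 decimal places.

0.948

After 'anomalous': P(ore) = 0.75·0.8000 / (0.75·0.8000 + 0.35·0.2000) ≈ 0.8955
After 'anomalous': P(ore) = 0.75·0.8955 / (0.75·0.8955 + 0.35·0.1045) ≈ 0.9484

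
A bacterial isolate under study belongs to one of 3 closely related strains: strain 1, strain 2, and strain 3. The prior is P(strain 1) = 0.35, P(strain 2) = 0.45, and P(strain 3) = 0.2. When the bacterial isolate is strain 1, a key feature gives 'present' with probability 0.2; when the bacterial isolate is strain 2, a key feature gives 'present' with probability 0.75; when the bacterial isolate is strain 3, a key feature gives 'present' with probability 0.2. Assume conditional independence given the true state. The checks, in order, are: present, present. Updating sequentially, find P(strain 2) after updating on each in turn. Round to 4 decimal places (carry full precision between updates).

After 'present': normaliser = 0.2·0.3500 + 0.75·0.4500 + 0.2·0.2000; P(strain 1) ≈ 0.1564, P(strain 2) ≈ 0.7542, P(strain 3) ≈ 0.0894
After 'present': normaliser = 0.2·0.1564 + 0.75·0.7542 + 0.2·0.0894; P(strain 1) ≈ 0.0509, P(strain 2) ≈ 0.9200, P(strain 3) ≈ 0.0291

0.9200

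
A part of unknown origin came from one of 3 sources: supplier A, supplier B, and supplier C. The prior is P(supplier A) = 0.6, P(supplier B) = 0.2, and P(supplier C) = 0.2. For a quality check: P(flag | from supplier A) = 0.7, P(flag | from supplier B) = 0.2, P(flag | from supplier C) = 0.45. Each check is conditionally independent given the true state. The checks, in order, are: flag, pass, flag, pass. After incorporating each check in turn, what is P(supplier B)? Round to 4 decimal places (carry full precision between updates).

0.1168

After 'flag': normaliser = 0.7·0.6000 + 0.2·0.2000 + 0.45·0.2000; P(supplier A) ≈ 0.7636, P(supplier B) ≈ 0.0727, P(supplier C) ≈ 0.1636
After 'pass': normaliser = 0.3·0.7636 + 0.8·0.0727 + 0.55·0.1636; P(supplier A) ≈ 0.6072, P(supplier B) ≈ 0.1542, P(supplier C) ≈ 0.2386
After 'flag': normaliser = 0.7·0.6072 + 0.2·0.1542 + 0.45·0.2386; P(supplier A) ≈ 0.7547, P(supplier B) ≈ 0.0548, P(supplier C) ≈ 0.1906
After 'pass': normaliser = 0.3·0.7547 + 0.8·0.0548 + 0.55·0.1906; P(supplier A) ≈ 0.6037, P(supplier B) ≈ 0.1168, P(supplier C) ≈ 0.2795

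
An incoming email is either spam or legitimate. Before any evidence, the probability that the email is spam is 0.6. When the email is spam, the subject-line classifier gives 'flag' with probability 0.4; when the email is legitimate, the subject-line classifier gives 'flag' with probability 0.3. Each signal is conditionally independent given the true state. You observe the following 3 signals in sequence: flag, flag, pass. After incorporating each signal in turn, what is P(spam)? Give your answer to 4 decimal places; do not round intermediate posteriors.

After 'flag': P(spam) = 0.4·0.6000 / (0.4·0.6000 + 0.3·0.4000) ≈ 0.6667
After 'flag': P(spam) = 0.4·0.6667 / (0.4·0.6667 + 0.3·0.3333) ≈ 0.7273
After 'pass': P(spam) = 0.6·0.7273 / (0.6·0.7273 + 0.7·0.2727) ≈ 0.6957

0.6957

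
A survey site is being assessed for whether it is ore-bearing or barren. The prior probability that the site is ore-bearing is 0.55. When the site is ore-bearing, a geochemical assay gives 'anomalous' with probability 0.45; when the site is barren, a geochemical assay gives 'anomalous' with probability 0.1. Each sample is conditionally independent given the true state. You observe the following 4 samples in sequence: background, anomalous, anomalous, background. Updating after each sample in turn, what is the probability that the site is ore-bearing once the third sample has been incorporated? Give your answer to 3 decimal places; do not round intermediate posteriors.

0.938

After 'background': P(ore) = 0.55·0.5500 / (0.55·0.5500 + 0.9·0.4500) ≈ 0.4276
After 'anomalous': P(ore) = 0.45·0.4276 / (0.45·0.4276 + 0.1·0.5724) ≈ 0.7707
After 'anomalous': P(ore) = 0.45·0.7707 / (0.45·0.7707 + 0.1·0.2293) ≈ 0.9380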